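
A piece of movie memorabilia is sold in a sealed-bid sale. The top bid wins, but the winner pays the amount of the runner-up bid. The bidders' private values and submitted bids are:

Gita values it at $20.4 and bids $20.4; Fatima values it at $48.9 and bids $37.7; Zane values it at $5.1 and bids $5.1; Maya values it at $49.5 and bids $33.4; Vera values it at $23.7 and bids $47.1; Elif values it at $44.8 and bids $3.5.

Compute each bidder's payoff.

Sorted high to low: Vera $47.1 > Fatima $37.7 > Maya $33.4 > Gita $20.4 > Zane $5.1 > Elif $3.5.
Vera has the top bid and wins; the price is the second-highest bid, $37.7.
Vera's payoff = $23.7 − $37.7 = -$14.0. All other bidders lose, so their payoff is 0.

Gita $0.0, Fatima $0.0, Zane $0.0, Maya $0.0, Vera -$14.0, Elif $0.0.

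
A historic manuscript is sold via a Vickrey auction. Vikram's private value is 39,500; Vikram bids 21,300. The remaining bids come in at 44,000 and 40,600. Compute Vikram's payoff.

Highest competing bid: 44,000.
Vikram's bid 21,300 is not the highest, so Vikram loses, pays nothing, and earns zero payoff.

0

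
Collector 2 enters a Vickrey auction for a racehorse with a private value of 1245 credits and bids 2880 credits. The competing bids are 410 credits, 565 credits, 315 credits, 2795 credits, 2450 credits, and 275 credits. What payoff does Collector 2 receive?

Payoff = -1550 credits.

Highest competing bid: 2795 credits.
Collector 2's bid 2880 credits is the highest overall, so Collector 2 wins and pays the second-highest bid, 2795 credits.
Payoff = value − price = 1245 credits − 2795 credits = -1550 credits.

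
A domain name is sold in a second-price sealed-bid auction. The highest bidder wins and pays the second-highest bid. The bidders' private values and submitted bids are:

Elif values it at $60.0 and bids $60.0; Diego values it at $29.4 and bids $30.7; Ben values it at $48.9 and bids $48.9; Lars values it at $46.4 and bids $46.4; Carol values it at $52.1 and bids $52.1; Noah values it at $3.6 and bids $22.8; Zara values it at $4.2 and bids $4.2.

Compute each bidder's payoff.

Ordered from highest: Elif $60.0 > Carol $52.1 > Ben $48.9 > Lars $46.4 > Diego $30.7 > Noah $22.8 > Zara $4.2.
Elif has the top bid and wins; the price is the second-highest bid, $52.1.
Elif's payoff = $60.0 − $52.1 = $7.9. All other bidders lose, so their payoff is 0.

Payoffs: Elif $7.9, Diego $0.0, Ben $0.0, Lars $0.0, Carol $0.0, Noah $0.0, Zara $0.0.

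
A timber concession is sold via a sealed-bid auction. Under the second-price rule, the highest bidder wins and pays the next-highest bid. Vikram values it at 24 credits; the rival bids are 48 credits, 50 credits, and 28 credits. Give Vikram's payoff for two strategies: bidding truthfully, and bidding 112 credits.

The highest competing bid is 50 credits.
Bidding truthfully at 24 credits: the top bid is 50 credits (a rival), so Vikram loses. Payoff = 0 credits.
Bidding 112 credits: Vikram has the top bid, wins, and pays the second-highest bid 50 credits. Payoff = 24 credits − 50 credits = -26 credits.

(a) 0 credits  (b) -26 credits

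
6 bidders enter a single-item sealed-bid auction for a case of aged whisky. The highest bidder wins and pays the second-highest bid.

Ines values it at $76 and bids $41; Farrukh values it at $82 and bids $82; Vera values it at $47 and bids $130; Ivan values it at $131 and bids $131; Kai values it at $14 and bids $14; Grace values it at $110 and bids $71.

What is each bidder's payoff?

Ines $0, Farrukh $0, Vera $0, Ivan $1, Kai $0, Grace $0.

Ordered from highest: Ivan $131, then Vera $130, then Farrukh $82, then Grace $71, then Ines $41, then Kai $14.
Ivan has the top bid and wins; the price is the second-highest bid, $130.
Ivan's payoff = $131 − $130 = $1. All other bidders lose, so their payoff is 0.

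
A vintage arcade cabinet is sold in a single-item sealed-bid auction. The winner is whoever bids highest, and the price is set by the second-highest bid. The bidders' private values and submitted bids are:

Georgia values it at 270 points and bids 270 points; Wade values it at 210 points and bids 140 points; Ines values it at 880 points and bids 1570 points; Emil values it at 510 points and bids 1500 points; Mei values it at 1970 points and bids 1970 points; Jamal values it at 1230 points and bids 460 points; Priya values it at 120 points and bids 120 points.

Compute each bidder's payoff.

Bids in descending order: Mei 1970 points, then Ines 1570 points, then Emil 1500 points, then Jamal 460 points, then Georgia 270 points, then Wade 140 points, then Priya 120 points.
Mei has the top bid and wins; the price is the second-highest bid, 1570 points.
Mei's payoff = 1970 points − 1570 points = 400 points. All other bidders lose, so their payoff is 0.

Georgia 0 points, Wade 0 points, Ines 0 points, Emil 0 points, Mei 400 points, Jamal 0 points, Priya 0 points.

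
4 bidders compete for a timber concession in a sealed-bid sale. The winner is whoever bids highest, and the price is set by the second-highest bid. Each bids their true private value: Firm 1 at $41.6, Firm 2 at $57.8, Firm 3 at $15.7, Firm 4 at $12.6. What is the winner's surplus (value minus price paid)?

Sorted high to low: Firm 2 $57.8 > Firm 1 $41.6 > Firm 3 $15.7 > Firm 4 $12.6.
Firm 2 wins with the top bid and pays the second-highest, $41.6.
Surplus = $57.8 − $41.6 = $16.2.

$16.2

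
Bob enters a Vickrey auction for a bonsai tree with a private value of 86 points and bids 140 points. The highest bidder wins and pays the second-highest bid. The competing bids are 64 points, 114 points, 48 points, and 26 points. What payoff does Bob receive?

Highest competing bid: 114 points.
Bob's bid 140 points is the highest overall, so Bob wins and pays the second-highest bid, 114 points.
Payoff = value − price = 86 points − 114 points = -28 points.
Overbidding won the item at a price above value — truthful bidding would have avoided this loss.

-28 points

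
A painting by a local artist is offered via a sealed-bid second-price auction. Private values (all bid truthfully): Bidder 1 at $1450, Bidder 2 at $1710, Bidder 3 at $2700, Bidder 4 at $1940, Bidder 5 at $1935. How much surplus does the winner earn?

Surplus = $760.

Bids in descending order: Bidder 3 $2700; Bidder 4 $1940; Bidder 5 $1935; Bidder 2 $1710; Bidder 1 $1450.
Bidder 3 wins with the top bid and pays the second-highest, $1940.
Surplus = $2700 − $1940 = $760.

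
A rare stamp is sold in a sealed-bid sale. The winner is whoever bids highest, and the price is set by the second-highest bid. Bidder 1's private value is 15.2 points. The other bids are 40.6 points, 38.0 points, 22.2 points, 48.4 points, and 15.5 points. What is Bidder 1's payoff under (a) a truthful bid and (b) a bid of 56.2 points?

(a) 0.0 points  (b) -33.2 points

The highest competing bid is 48.4 points.
Bidding truthfully at 15.2 points: the top bid is 48.4 points (a rival), so Bidder 1 loses. Payoff = 0.0 points.
Bidding 56.2 points: Bidder 1 has the top bid, wins, and pays the second-highest bid 48.4 points. Payoff = 15.2 points − 48.4 points = -33.2 points.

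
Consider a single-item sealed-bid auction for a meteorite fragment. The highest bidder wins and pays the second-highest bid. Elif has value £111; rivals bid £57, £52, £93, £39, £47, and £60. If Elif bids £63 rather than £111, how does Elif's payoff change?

Payoff change: -£18.

The highest competing bid is £93.
Bidding truthfully at £111: Elif has the top bid, wins, and pays the second-highest bid £93. Payoff = £111 − £93 = £18.
Bidding £63: the top bid is £93 (a rival), so Elif loses. Payoff = £0.
Change = £0 − £18 = -£18.
Deviating from a truthful bid can only lose payoff in a second-price auction — never gain.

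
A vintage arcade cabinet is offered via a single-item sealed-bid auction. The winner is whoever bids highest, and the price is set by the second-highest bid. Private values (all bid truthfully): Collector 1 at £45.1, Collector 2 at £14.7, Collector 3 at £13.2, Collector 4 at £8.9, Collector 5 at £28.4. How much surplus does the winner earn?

Sorted high to low: Collector 1 £45.1; Collector 5 £28.4; Collector 2 £14.7; Collector 3 £13.2; Collector 4 £8.9.
Collector 1 wins with the top bid and pays the second-highest, £28.4.
Surplus = £45.1 − £28.4 = £16.7.

Winner's surplus: £16.7.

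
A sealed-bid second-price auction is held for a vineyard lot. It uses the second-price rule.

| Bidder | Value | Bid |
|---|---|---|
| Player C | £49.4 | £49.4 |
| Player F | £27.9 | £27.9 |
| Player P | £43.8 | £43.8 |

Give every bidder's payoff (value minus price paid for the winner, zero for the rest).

Bids in descending order: Player C £49.4; Player P £43.8; Player F £27.9.
Player C has the top bid and wins; the price is the second-highest bid, £43.8.
Player C's payoff = £49.4 − £43.8 = £5.6. All other bidders lose, so their payoff is 0.

Player C £5.6, Player F £0.0, Player P £0.0.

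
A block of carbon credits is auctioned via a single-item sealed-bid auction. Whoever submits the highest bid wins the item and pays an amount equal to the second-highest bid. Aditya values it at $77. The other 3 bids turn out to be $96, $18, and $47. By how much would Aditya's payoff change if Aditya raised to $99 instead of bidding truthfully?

The highest competing bid is $96.
Bidding truthfully at $77: the top bid is $96 (a rival), so Aditya loses. Payoff = $0.
Bidding $99: Aditya has the top bid, wins, and pays the second-highest bid $96. Payoff = $77 − $96 = -$19.
Change = -$19 − $0 = -$19.

-$19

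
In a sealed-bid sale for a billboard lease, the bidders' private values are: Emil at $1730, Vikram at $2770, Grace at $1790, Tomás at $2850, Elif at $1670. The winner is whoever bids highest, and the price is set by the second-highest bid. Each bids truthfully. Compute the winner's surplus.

Sorted high to low: Tomás $2850; Vikram $2770; Grace $1790; Emil $1730; Elif $1670.
Tomás wins with the top bid and pays the second-highest, $2770.
Surplus = $2850 − $2770 = $80.

Winner's surplus: $80.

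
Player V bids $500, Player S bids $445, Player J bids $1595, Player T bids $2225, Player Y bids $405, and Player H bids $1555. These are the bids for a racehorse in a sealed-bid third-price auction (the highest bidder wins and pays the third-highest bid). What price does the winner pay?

$1555

Bids in descending order: Player T $2225; Player J $1595; Player H $1555; Player V $500; Player S $445; Player Y $405.
Player T is the highest bidder, so Player T wins.
Under the third-price rule, the price is the third-highest bid: $1555.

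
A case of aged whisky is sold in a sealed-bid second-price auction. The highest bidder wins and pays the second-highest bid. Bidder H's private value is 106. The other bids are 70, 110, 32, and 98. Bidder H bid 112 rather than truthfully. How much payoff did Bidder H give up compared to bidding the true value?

Payoff forgone: 4.

The highest competing bid is 110.
Bidding truthfully at 106: the top bid is 110 (a rival), so Bidder H loses. Payoff = 0.
Bidding 112: Bidder H has the top bid, wins, and pays the second-highest bid 110. Payoff = 106 − 110 = -4.
Regret = truthful payoff − actual payoff = 0 − -4 = 4.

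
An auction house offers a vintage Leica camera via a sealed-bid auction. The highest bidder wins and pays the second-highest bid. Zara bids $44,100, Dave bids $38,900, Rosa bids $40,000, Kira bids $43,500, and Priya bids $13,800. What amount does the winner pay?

Ranking the bids: Zara $44,100; Kira $43,500; Rosa $40,000; Dave $38,900; Priya $13,800.
Zara has the highest bid, so Zara wins.
The second-highest bid is $43,500, so that is what Zara pays.

Price paid: $43,500.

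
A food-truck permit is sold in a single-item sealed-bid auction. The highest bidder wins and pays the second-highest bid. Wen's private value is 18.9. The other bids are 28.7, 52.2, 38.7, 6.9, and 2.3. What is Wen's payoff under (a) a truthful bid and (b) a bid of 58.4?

The highest competing bid is 52.2.
Bidding truthfully at 18.9: the top bid is 52.2 (a rival), so Wen loses. Payoff = 0.0.
Bidding 58.4: Wen has the top bid, wins, and pays the second-highest bid 52.2. Payoff = 18.9 − 52.2 = -33.3.

Truthful: 0.0; alternative: -33.3.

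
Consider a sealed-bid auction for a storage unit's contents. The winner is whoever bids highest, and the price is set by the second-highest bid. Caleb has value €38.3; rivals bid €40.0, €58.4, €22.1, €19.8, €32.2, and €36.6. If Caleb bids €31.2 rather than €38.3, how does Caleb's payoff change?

The highest competing bid is €58.4.
Bidding truthfully at €38.3: the top bid is €58.4 (a rival), so Caleb loses. Payoff = €0.0.
Bidding €31.2: the top bid is €58.4 (a rival), so Caleb loses. Payoff = €0.0.
Change = €0.0 − €0.0 = €0.0.

Payoff change: €0.0.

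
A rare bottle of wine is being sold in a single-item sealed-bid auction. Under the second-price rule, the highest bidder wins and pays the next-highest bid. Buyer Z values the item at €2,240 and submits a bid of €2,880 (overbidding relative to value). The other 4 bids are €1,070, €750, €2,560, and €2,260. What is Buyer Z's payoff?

Payoff = -€320.

Highest competing bid: €2,560.
Buyer Z's bid €2,880 is the highest overall, so Buyer Z wins and pays the second-highest bid, €2,560.
Payoff = value − price = €2,240 − €2,560 = -€320.
Overbidding won the item at a price above value — truthful bidding would have avoided this loss.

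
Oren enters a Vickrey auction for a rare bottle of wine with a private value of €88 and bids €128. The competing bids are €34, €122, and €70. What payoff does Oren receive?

Highest competing bid: €122.
Oren's bid €128 is the highest overall, so Oren wins and pays the second-highest bid, €122.
Payoff = value − price = €88 − €122 = -€34.

Oren's payoff: -€34.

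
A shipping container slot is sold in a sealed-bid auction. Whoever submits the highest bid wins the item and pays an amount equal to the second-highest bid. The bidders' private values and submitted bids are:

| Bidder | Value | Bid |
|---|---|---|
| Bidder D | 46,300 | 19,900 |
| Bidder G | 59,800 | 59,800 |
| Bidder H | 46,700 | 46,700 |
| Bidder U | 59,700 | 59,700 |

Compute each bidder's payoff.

Bidder D 0, Bidder G 100, Bidder H 0, Bidder U 0.

Ordered from highest: Bidder G 59,800, then Bidder U 59,700, then Bidder H 46,700, then Bidder D 19,900.
Bidder G has the top bid and wins; the price is the second-highest bid, 59,700.
Bidder G's payoff = 59,800 − 59,700 = 100. All other bidders lose, so their payoff is 0.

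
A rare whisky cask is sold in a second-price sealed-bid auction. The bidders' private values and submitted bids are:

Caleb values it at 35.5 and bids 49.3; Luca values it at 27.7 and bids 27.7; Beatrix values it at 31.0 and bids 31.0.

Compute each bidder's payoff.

Caleb 4.5, Luca 0.0, Beatrix 0.0.

Bids in descending order: Caleb 49.3 > Beatrix 31.0 > Luca 27.7.
Caleb has the top bid and wins; the price is the second-highest bid, 31.0.
Caleb's payoff = 35.5 − 31.0 = 4.5. All other bidders lose, so their payoff is 0.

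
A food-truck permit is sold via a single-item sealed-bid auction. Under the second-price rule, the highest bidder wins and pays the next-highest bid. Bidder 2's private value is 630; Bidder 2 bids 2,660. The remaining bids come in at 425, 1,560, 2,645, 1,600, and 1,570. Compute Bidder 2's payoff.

Highest competing bid: 2,645.
Bidder 2's bid 2,660 is the highest overall, so Bidder 2 wins and pays the second-highest bid, 2,645.
Payoff = value − price = 630 − 2,645 = -2,015.
Overbidding won the item at a price above value — truthful bidding would have avoided this loss.

-2,015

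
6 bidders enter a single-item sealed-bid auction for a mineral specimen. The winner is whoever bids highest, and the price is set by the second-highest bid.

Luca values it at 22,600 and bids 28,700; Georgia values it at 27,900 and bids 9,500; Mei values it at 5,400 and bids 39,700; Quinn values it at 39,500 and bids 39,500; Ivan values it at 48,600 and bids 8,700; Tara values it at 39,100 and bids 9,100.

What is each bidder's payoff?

Ranking the bids: Mei 39,700; Quinn 39,500; Luca 28,700; Georgia 9,500; Tara 9,100; Ivan 8,700.
Mei has the top bid and wins; the price is the second-highest bid, 39,500.
Mei's payoff = 5,400 − 39,500 = -34,100. All other bidders lose, so their payoff is 0.

Luca 0, Georgia 0, Mei -34,100, Quinn 0, Ivan 0, Tara 0.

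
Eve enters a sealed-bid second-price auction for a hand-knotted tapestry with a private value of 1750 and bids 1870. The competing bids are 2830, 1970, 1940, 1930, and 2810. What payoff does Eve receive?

Highest competing bid: 2830.
Eve's bid 1870 is not the highest, so Eve loses, pays nothing, and earns zero payoff.

0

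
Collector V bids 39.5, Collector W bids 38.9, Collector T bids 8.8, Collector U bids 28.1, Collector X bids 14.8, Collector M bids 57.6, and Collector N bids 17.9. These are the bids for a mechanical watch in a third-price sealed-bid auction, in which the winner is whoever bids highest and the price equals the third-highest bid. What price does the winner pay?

The winner pays 38.9.

Ordered from highest: Collector M 57.6; Collector V 39.5; Collector W 38.9; Collector U 28.1; Collector N 17.9; Collector X 14.8; Collector T 8.8.
Collector M is the highest bidder, so Collector M wins.
Under the third-price rule, the price is the third-highest bid: 38.9.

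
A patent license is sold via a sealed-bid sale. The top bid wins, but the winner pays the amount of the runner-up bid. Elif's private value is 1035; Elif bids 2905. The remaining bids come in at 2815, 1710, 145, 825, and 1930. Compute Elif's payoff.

Elif's payoff: -1780.

Highest competing bid: 2815.
Elif's bid 2905 is the highest overall, so Elif wins and pays the second-highest bid, 2815.
Payoff = value − price = 1035 − 2815 = -1780.
Overbidding won the item at a price above value — truthful bidding would have avoided this loss.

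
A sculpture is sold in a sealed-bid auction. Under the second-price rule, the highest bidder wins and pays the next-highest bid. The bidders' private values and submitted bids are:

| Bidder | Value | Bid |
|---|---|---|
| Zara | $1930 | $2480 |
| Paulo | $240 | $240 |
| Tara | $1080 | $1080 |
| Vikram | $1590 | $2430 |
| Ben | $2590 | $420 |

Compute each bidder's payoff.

Payoffs: Zara -$500, Paulo $0, Tara $0, Vikram $0, Ben $0.

Bids in descending order: Zara $2480, then Vikram $2430, then Tara $1080, then Ben $420, then Paulo $240.
Zara has the top bid and wins; the price is the second-highest bid, $2430.
Zara's payoff = $1930 − $2430 = -$500. All other bidders lose, so their payoff is 0.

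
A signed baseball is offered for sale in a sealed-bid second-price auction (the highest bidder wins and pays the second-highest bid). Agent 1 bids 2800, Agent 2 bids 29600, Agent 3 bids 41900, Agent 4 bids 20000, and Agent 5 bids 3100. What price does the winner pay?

29600

Bids in descending order: Agent 3 41900 > Agent 2 29600 > Agent 4 20000 > Agent 5 3100 > Agent 1 2800.
Agent 3 is the highest bidder, so Agent 3 wins.
Under the second-price rule, the price is the second-highest bid: 29600.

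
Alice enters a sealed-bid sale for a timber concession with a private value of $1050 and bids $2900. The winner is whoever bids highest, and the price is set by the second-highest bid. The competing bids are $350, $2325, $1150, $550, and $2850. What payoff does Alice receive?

Payoff = -$1800.

Highest competing bid: $2850.
Alice's bid $2900 is the highest overall, so Alice wins and pays the second-highest bid, $2850.
Payoff = value − price = $1050 − $2850 = -$1800.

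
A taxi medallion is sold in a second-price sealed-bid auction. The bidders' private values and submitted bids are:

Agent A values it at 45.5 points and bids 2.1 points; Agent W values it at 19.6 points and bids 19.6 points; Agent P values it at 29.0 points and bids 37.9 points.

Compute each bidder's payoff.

Bids in descending order: Agent P 37.9 points; Agent W 19.6 points; Agent A 2.1 points.
Agent P has the top bid and wins; the price is the second-highest bid, 19.6 points.
Agent P's payoff = 29.0 points − 19.6 points = 9.4 points. All other bidders lose, so their payoff is 0.

Agent A 0.0 points, Agent W 0.0 points, Agent P 9.4 points.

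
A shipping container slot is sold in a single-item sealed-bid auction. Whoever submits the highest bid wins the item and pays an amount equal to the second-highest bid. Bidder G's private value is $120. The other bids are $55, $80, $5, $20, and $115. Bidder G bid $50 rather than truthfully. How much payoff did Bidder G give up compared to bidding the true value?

$5

The highest competing bid is $115.
Bidding truthfully at $120: Bidder G has the top bid, wins, and pays the second-highest bid $115. Payoff = $120 − $115 = $5.
Bidding $50: the top bid is $115 (a rival), so Bidder G loses. Payoff = $0.
Regret = truthful payoff − actual payoff = $5 − $0 = $5.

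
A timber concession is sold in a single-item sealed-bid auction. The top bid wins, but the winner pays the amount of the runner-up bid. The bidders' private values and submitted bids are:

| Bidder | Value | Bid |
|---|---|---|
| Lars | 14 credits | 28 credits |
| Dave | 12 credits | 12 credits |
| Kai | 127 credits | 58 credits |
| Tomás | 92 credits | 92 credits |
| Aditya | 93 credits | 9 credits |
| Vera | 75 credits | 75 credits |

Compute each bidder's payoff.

Sorted high to low: Tomás 92 credits; Vera 75 credits; Kai 58 credits; Lars 28 credits; Dave 12 credits; Aditya 9 credits.
Tomás has the top bid and wins; the price is the second-highest bid, 75 credits.
Tomás's payoff = 92 credits − 75 credits = 17 credits. All other bidders lose, so their payoff is 0.

Lars 0 credits, Dave 0 credits, Kai 0 credits, Tomás 17 credits, Aditya 0 credits, Vera 0 credits.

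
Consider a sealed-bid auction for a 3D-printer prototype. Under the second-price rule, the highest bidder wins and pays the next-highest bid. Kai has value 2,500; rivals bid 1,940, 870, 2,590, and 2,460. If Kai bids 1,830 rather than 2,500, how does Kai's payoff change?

Payoff change: 0.

The highest competing bid is 2,590.
Bidding truthfully at 2,500: the top bid is 2,590 (a rival), so Kai loses. Payoff = 0.
Bidding 1,830: the top bid is 2,590 (a rival), so Kai loses. Payoff = 0.
Change = 0 − 0 = 0.
The bid only affects whether you win, not the price — here both bids land on the same side of the top rival bid, so the deviation is payoff-neutral.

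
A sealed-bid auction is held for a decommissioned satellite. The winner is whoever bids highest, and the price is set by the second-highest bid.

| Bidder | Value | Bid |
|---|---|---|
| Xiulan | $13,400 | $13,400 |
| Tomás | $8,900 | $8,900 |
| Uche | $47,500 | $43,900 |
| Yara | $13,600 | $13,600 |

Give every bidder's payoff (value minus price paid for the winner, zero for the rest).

Ranking the bids: Uche $43,900, then Yara $13,600, then Xiulan $13,400, then Tomás $8,900.
Uche has the top bid and wins; the price is the second-highest bid, $13,600.
Uche's payoff = $47,500 − $13,600 = $33,900. All other bidders lose, so their payoff is 0.

Payoffs: Xiulan $0, Tomás $0, Uche $33,900, Yara $0.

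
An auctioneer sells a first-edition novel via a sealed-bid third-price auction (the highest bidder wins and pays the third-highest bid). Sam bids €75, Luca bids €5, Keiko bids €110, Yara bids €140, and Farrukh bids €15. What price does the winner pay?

Sorted high to low: Yara €140; Keiko €110; Sam €75; Farrukh €15; Luca €5.
Yara is the highest bidder, so Yara wins.
Under the third-price rule, the price is the third-highest bid: €75.

The winner pays €75.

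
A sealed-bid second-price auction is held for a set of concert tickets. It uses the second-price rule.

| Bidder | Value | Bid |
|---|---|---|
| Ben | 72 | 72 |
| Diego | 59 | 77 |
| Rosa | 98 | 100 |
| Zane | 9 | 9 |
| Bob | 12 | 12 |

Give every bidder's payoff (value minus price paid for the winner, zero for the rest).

Bids in descending order: Rosa 100 > Diego 77 > Ben 72 > Bob 12 > Zane 9.
Rosa has the top bid and wins; the price is the second-highest bid, 77.
Rosa's payoff = 98 − 77 = 21. All other bidders lose, so their payoff is 0.

Ben 0, Diego 0, Rosa 21, Zane 0, Bob 0.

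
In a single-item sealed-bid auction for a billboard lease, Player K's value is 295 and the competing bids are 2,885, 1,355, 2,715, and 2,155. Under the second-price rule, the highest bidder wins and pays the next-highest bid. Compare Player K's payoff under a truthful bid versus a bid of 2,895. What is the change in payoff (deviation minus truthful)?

Change in payoff: -2,590.

The highest competing bid is 2,885.
Bidding truthfully at 295: the top bid is 2,885 (a rival), so Player K loses. Payoff = 0.
Bidding 2,895: Player K has the top bid, wins, and pays the second-highest bid 2,885. Payoff = 295 − 2,885 = -2,590.
Change = -2,590 − 0 = -2,590.
This is the dominant-strategy logic: truthful bidding weakly beats any alternative.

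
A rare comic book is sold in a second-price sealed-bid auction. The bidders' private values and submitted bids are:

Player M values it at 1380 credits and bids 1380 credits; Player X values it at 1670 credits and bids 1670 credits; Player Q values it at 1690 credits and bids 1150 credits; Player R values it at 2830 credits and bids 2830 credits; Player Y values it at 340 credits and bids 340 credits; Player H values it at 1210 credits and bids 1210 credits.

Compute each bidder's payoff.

Sorted high to low: Player R 2830 credits, then Player X 1670 credits, then Player M 1380 credits, then Player H 1210 credits, then Player Q 1150 credits, then Player Y 340 credits.
Player R has the top bid and wins; the price is the second-highest bid, 1670 credits.
Player R's payoff = 2830 credits − 1670 credits = 1160 credits. All other bidders lose, so their payoff is 0.

Player M 0 credits, Player X 0 credits, Player Q 0 credits, Player R 1160 credits, Player Y 0 credits, Player H 0 credits.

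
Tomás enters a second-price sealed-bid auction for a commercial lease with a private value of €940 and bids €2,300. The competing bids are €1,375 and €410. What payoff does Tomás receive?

Payoff = -€435.

Highest competing bid: €1,375.
Tomás's bid €2,300 is the highest overall, so Tomás wins and pays the second-highest bid, €1,375.
Payoff = value − price = €940 − €1,375 = -€435.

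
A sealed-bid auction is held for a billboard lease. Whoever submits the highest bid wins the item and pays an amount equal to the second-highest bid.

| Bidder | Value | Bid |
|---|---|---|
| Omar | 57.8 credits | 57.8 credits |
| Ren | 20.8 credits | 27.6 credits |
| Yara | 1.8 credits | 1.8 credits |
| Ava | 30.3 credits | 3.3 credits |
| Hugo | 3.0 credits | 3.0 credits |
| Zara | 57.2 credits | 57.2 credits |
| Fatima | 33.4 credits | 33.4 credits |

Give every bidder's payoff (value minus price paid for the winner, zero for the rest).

Ranking the bids: Omar 57.8 credits > Zara 57.2 credits > Fatima 33.4 credits > Ren 27.6 credits > Ava 3.3 credits > Hugo 3.0 credits > Yara 1.8 credits.
Omar has the top bid and wins; the price is the second-highest bid, 57.2 credits.
Omar's payoff = 57.8 credits − 57.2 credits = 0.6 credits. All other bidders lose, so their payoff is 0.

Omar 0.6 credits, Ren 0.0 credits, Yara 0.0 credits, Ava 0.0 credits, Hugo 0.0 credits, Zara 0.0 credits, Fatima 0.0 credits.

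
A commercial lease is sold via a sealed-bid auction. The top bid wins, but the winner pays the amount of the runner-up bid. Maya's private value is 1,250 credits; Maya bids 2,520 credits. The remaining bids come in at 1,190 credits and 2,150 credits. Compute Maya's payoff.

-900 credits

Highest competing bid: 2,150 credits.
Maya's bid 2,520 credits is the highest overall, so Maya wins and pays the second-highest bid, 2,150 credits.
Payoff = value − price = 1,250 credits − 2,150 credits = -900 credits.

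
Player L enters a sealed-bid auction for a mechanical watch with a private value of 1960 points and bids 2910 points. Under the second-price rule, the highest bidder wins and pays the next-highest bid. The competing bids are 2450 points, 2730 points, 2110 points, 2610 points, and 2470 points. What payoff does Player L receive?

Highest competing bid: 2730 points.
Player L's bid 2910 points is the highest overall, so Player L wins and pays the second-highest bid, 2730 points.
Payoff = value − price = 1960 points − 2730 points = -770 points.

Payoff = -770 points.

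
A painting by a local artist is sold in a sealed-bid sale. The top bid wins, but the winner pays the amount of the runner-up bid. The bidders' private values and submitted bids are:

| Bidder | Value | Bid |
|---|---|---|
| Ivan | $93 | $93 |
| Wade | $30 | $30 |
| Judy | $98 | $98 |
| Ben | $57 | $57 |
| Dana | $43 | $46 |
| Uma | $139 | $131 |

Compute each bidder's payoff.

Payoffs: Ivan $0, Wade $0, Judy $0, Ben $0, Dana $0, Uma $41.

Ordered from highest: Uma $131; Judy $98; Ivan $93; Ben $57; Dana $46; Wade $30.
Uma has the top bid and wins; the price is the second-highest bid, $98.
Uma's payoff = $139 − $98 = $41. All other bidders lose, so their payoff is 0.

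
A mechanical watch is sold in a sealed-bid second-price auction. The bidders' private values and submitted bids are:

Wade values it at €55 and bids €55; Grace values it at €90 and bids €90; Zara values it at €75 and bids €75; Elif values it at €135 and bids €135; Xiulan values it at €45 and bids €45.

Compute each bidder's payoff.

Payoffs: Wade €0, Grace €0, Zara €0, Elif €45, Xiulan €0.

Sorted high to low: Elif €135, then Grace €90, then Zara €75, then Wade €55, then Xiulan €45.
Elif has the top bid and wins; the price is the second-highest bid, €90.
Elif's payoff = €135 − €90 = €45. All other bidders lose, so their payoff is 0.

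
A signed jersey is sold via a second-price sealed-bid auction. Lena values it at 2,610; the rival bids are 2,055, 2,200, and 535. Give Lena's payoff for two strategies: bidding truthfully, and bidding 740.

The highest competing bid is 2,200.
Bidding truthfully at 2,610: Lena has the top bid, wins, and pays the second-highest bid 2,200. Payoff = 2,610 − 2,200 = 410.
Bidding 740: the top bid is 2,200 (a rival), so Lena loses. Payoff = 0.
This is the dominant-strategy logic: truthful bidding weakly beats any alternative.

(a) 410  (b) 0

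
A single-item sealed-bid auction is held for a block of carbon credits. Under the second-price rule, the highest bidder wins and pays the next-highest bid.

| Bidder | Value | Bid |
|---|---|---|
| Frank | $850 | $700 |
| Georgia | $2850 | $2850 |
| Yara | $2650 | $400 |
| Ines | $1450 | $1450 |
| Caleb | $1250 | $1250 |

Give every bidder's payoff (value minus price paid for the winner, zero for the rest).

Sorted high to low: Georgia $2850 > Ines $1450 > Caleb $1250 > Frank $700 > Yara $400.
Georgia has the top bid and wins; the price is the second-highest bid, $1450.
Georgia's payoff = $2850 − $1450 = $1400. All other bidders lose, so their payoff is 0.

Payoffs: Frank $0, Georgia $1400, Yara $0, Ines $0, Caleb $0.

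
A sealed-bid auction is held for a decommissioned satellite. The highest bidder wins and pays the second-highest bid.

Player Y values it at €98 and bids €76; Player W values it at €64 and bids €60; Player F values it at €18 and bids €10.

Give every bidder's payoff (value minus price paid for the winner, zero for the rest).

Player Y €38, Player W €0, Player F €0.

Bids in descending order: Player Y €76, then Player W €60, then Player F €10.
Player Y has the top bid and wins; the price is the second-highest bid, €60.
Player Y's payoff = €98 − €60 = €38. All other bidders lose, so their payoff is 0.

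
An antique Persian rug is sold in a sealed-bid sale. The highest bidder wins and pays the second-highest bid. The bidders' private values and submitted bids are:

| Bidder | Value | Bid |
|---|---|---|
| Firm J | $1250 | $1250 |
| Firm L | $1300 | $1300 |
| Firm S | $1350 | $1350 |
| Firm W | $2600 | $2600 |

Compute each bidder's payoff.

Firm J $0, Firm L $0, Firm S $0, Firm W $1250.

Ranking the bids: Firm W $2600, then Firm S $1350, then Firm L $1300, then Firm J $1250.
Firm W has the top bid and wins; the price is the second-highest bid, $1350.
Firm W's payoff = $2600 − $1350 = $1250. All other bidders lose, so their payoff is 0.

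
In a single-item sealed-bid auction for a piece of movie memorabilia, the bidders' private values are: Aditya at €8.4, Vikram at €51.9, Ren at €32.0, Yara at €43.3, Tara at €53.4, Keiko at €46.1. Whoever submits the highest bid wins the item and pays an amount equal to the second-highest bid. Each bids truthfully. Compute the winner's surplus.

Sorted high to low: Tara €53.4, then Vikram €51.9, then Keiko €46.1, then Yara €43.3, then Ren €32.0, then Aditya €8.4.
Tara wins with the top bid and pays the second-highest, €51.9.
Surplus = €53.4 − €51.9 = €1.5.

€1.5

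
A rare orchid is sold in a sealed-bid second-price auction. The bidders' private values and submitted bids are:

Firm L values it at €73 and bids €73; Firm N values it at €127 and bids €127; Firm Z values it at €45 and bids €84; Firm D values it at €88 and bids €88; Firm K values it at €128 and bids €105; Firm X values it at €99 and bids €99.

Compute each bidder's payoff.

Firm L €0, Firm N €22, Firm Z €0, Firm D €0, Firm K €0, Firm X €0.

Ordered from highest: Firm N €127; Firm K €105; Firm X €99; Firm D €88; Firm Z €84; Firm L €73.
Firm N has the top bid and wins; the price is the second-highest bid, €105.
Firm N's payoff = €127 − €105 = €22. All other bidders lose, so their payoff is 0.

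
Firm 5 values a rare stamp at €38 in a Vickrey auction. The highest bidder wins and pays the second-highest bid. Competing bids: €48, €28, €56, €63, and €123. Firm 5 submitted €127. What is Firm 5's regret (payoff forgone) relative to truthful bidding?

The highest competing bid is €123.
Bidding truthfully at €38: the top bid is €123 (a rival), so Firm 5 loses. Payoff = €0.
Bidding €127: Firm 5 has the top bid, wins, and pays the second-highest bid €123. Payoff = €38 − €123 = -€85.
Regret = truthful payoff − actual payoff = €0 − -€85 = €85.

Regret: €85.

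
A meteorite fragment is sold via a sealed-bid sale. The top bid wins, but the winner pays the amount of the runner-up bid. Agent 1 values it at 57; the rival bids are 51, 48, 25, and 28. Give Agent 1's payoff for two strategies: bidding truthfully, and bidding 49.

Truthful: 6; alternative: 0.

The highest competing bid is 51.
Bidding truthfully at 57: Agent 1 has the top bid, wins, and pays the second-highest bid 51. Payoff = 57 − 51 = 6.
Bidding 49: the top bid is 51 (a rival), so Agent 1 loses. Payoff = 0.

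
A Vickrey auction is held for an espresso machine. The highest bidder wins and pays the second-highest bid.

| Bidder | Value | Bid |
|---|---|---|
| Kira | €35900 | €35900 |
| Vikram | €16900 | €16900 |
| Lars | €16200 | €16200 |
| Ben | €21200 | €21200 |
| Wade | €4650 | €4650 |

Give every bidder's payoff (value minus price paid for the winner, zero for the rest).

Payoffs: Kira €14700, Vikram €0, Lars €0, Ben €0, Wade €0.

Ordered from highest: Kira €35900; Ben €21200; Vikram €16900; Lars €16200; Wade €4650.
Kira has the top bid and wins; the price is the second-highest bid, €21200.
Kira's payoff = €35900 − €21200 = €14700. All other bidders lose, so their payoff is 0.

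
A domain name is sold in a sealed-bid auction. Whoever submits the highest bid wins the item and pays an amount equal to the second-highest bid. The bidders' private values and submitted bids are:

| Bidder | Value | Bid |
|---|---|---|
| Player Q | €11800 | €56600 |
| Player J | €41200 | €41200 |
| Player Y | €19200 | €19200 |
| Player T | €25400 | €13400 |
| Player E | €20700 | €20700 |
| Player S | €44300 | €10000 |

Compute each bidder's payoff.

Ordered from highest: Player Q €56600, then Player J €41200, then Player E €20700, then Player Y €19200, then Player T €13400, then Player S €10000.
Player Q has the top bid and wins; the price is the second-highest bid, €41200.
Player Q's payoff = €11800 − €41200 = -€29400. All other bidders lose, so their payoff is 0.

Payoffs: Player Q -€29400, Player J €0, Player Y €0, Player T €0, Player E €0, Player S €0.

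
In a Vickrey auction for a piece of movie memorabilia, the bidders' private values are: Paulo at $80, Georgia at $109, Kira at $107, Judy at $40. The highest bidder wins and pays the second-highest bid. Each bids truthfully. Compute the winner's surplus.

$2

Ordered from highest: Georgia $109; Kira $107; Paulo $80; Judy $40.
Georgia wins with the top bid and pays the second-highest, $107.
Surplus = $109 − $107 = $2.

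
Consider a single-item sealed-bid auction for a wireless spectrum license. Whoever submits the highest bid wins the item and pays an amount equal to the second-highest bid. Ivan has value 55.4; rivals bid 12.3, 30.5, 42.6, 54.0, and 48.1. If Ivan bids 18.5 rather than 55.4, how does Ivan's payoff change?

Change in payoff: -1.4.

The highest competing bid is 54.0.
Bidding truthfully at 55.4: Ivan has the top bid, wins, and pays the second-highest bid 54.0. Payoff = 55.4 − 54.0 = 1.4.
Bidding 18.5: the top bid is 54.0 (a rival), so Ivan loses. Payoff = 0.0.
Change = 0.0 − 1.4 = -1.4.
Deviating from a truthful bid can only lose payoff in a second-price auction — never gain.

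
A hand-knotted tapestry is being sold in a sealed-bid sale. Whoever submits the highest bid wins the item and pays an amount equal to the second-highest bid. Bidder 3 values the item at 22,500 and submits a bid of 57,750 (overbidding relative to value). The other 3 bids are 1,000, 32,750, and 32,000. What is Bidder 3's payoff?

The bidder's payoff: -10,250.

Highest competing bid: 32,750.
Bidder 3's bid 57,750 is the highest overall, so Bidder 3 wins and pays the second-highest bid, 32,750.
Payoff = value − price = 22,500 − 32,750 = -10,250.
Overbidding won the item at a price above value — truthful bidding would have avoided this loss.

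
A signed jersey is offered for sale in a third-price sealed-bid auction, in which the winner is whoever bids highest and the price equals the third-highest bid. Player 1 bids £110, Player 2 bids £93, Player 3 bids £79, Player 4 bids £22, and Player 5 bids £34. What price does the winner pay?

Ranking the bids: Player 1 £110, then Player 2 £93, then Player 3 £79, then Player 5 £34, then Player 4 £22.
Player 1 is the highest bidder, so Player 1 wins.
Under the third-price rule, the price is the third-highest bid: £79.

£79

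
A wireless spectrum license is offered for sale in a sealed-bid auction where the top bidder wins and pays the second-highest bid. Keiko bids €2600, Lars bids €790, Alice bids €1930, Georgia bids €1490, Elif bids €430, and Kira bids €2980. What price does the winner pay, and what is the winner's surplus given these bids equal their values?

The winner pays €2600 for a surplus of €380.

Bids in descending order: Kira €2980, then Keiko €2600, then Alice €1930, then Georgia €1490, then Lars €790, then Elif €430.
Kira is the highest bidder, so Kira wins.
Under the second-price rule, the price is the second-highest bid: €2600.
Surplus = €2980 − €2600 = €380.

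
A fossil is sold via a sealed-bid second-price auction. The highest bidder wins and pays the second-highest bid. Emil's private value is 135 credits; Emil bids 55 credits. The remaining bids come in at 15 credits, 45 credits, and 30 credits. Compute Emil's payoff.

90 credits

Highest competing bid: 45 credits.
Emil's bid 55 credits is the highest overall, so Emil wins and pays the second-highest bid, 45 credits.
Payoff = value − price = 135 credits − 45 credits = 90 credits.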